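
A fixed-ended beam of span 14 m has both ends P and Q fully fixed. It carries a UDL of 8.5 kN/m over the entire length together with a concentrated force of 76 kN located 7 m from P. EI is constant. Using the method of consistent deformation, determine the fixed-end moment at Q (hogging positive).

M_Q = 271.8 kN·m

Take the two fixed-end moments M_P, M_Q as redundants; the released structure is the simple span PQ.
Simple-span end rotations at P and Q under the given loads:
  at P: UDL 8.5: wL³/(24EI) = 971.8/EI
  at Q: UDL 8.5: wL³/(24EI) = 971.8/EI
  at P: point load 76 at a = 7: Pab(L + b)/(6LEI) = 931/EI
  at Q: point load 76 at a = 7: Pab(L + a)/(6LEI) = 931/EI
  θ_P0 = 1903/EI,  θ_Q0 = 1903/EI
Flexibility coefficients: a unit moment at one end gives L/(3EI) there and L/(6EI) at the far end, so f₁₁ = f₂₂ = 4.667/EI and f₁₂ = f₂₁ = 2.333/EI.
Compatibility — zero rotation at each built-in end:
  4.667 M_P + 2.333 M_Q = 1903
  2.333 M_P + 4.667 M_Q = 1903
Solving the pair gives M_P = 271.8 kN·m and M_Q = 271.8 kN·m (hogging).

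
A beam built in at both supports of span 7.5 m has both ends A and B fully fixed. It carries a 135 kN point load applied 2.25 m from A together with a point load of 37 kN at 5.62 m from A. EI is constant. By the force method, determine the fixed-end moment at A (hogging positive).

Take the two fixed-end moments M_A, M_B as redundants; the released structure is the simple span AB.
End rotations of the released simple span under the applied load (×1/EI):
  at A: point load 135 at a = 2.25: Pab(L + b)/(6LEI) = 451.8/EI
  at B: point load 135 at a = 2.25: Pab(L + a)/(6LEI) = 345.5/EI
  at A: point load 37 at a = 5.62: Pab(L + b)/(6LEI) = 81.49/EI
  at B: point load 37 at a = 5.62: Pab(L + a)/(6LEI) = 114/EI
  θ_A0 = 533.3/EI,  θ_B0 = 459.5/EI
Flexibility coefficients: a unit moment at one end gives L/(3EI) there and L/(6EI) at the far end, so f₁₁ = f₂₂ = 2.5/EI and f₁₂ = f₂₁ = 1.25/EI.
Compatibility — zero rotation at each built-in end:
  2.5 M_A + 1.25 M_B = 533.3
  1.25 M_A + 2.5 M_B = 459.5
Solving the pair gives M_A = 161.9 kN·m and M_B = 102.8 kN·m (hogging).

M_A = 161.9 kN·m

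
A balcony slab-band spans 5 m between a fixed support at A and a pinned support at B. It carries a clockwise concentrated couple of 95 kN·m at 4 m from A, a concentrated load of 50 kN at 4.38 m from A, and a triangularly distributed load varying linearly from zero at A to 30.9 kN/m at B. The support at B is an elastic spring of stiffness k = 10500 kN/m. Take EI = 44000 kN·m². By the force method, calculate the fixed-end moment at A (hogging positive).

M_A = 69.06 kN·m

Choose R_B as the redundant. The primary structure is the cantilever fixed at A.
Deflection at B on the released cantilever, summing each load's contribution:
  clockwise couple 95 at a = 4: M₀a(2L − a)/(2EI) = 1140/EI
  point load 50 at a = 4.38: Pa²(3L − a)/(6EI) = 1698/EI
  triangular load, peak 30.9 at the free end: 11w₀L⁴/(120EI) = 1770/EI
  δ_0 = 4608/EI
Flexibility coefficient — unit upward force at B: δ_{BB} = L³/(3EI) = 41.67/EI.
With EI = 44000 kN·m²: δ_0 = 0.10473 m and δ_{BB} = 0.000947 m/kN.
Compatibility — the spring shortens by R_B/k under the reaction it provides: δ_0 − R_B·δ_{BB} = R_B/k. With 1/k = 0.000095 m/kN, R_B = δ_0 / (δ_{BB} + 1/k) = 0.10473 / (0.000947 + 0.000095) = 100.5 kN.
Moment equilibrium about A: M_A = Σ(load moments about A) − R_B·L = 571.5 − 100.5×5 = 69.06 kN·m.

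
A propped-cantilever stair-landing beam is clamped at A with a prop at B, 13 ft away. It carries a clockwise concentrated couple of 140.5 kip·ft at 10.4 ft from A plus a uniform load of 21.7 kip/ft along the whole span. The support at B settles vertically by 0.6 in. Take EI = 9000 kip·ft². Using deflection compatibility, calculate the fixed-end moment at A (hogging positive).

Remove the prop at B; the released (primary) structure is a cantilever built in at A.
Downward deflection at the released point B due to the loads:
  clockwise couple 140.5 at a = 10.4: M₀a(2L − a)/(2EI) = 11397/EI
  UDL 21.7: wL⁴/(8EI) = 77472/EI
  δ_0 = 88869/EI
Tip deflection under a unit load at B: L³/(3EI) = 732.3/EI.
With EI = 9000 kip·ft²: δ_0 = 9.8743 ft and δ_{BB} = 0.08137 ft/kip.
Compatibility — the beam at B must follow the support down by 0.05 ft: δ_0 − R_B·δ_{BB} = 0.05, so R_B = (9.8743 − 0.05)/0.08137 = 120.7 kip.
Moment equilibrium about A: M_A = Σ(load moments about A) − R_B·L = 1974 − 120.7×13 = 404.6 kip·ft.

M_A = 404.6 kip·ft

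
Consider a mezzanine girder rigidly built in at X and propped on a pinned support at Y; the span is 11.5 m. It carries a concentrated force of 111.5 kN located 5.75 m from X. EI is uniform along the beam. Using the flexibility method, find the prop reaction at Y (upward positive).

Choose R_Y as the redundant. The primary structure is the cantilever fixed at X.
Free-end deflection of the primary structure under the applied loading (downward +):
  point load 111.5 at a = 5.75: Pa²(3L − a)/(6EI) = 17664/EI
Tip deflection under a unit load at Y: L³/(3EI) = 507/EI.
The prop prevents deflection at Y: R_Y = δ_0/δ_{YY} = 17664/507 = 34.84 kN.

R_Y = 34.84 kN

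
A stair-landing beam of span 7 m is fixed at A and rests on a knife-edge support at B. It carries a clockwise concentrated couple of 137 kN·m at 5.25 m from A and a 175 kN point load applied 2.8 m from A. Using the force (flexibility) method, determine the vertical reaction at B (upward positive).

Choose R_B as the redundant. The primary structure is the cantilever fixed at A.
Free-end deflection of the primary structure under the applied loading (downward +):
  clockwise couple 137 at a = 5.25: M₀a(2L − a)/(2EI) = 3147/EI
  point load 175 at a = 2.8: Pa²(3L − a)/(6EI) = 4162/EI
  δ_0 = 7308/EI
Flexibility coefficient — unit upward force at B: δ_{BB} = L³/(3EI) = 114.3/EI.
The prop prevents deflection at B: R_B = δ_0/δ_{BB} = 7308/114.3 = 63.92 kN.

R_B = 63.92 kN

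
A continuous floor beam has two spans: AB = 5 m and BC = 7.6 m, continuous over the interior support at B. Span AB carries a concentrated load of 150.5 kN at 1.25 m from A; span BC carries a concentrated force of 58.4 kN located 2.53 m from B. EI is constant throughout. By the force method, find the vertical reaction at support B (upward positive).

R_B = 104.6 kN

Release continuity at B by inserting a hinge; the redundant is the internal moment M_B. The primary structure is two simply-supported spans AB and BC.
End slopes at the hinge B, treating each span as simply supported:
  span AB: point load 150.5 at a = 1.25: Pab(L + a)/(6LEI) = 147/EI
  span BC: point load 58.4 at a = 2.53: Pab(L + b)/(6LEI) = 208.1/EI
  relative rotation θ_0 = (147 + 208.1)/EI = 355.1/EI
A unit hogging moment at B produces rotation L₁/(3EI) + L₂/(3EI) = 4.2/EI.
Compatibility: M_B·(L₁+L₂)/(3EI) = θ_0, giving M_B = 84.55 kN·m (hogging).
Span AB, ΣM about A with M_B applied at B: R_B^{AB}·5 = 188.1 + 84.55, so R_B^{AB} = 54.54 kN and R_A = 150.5 − 54.54 = 95.96 kN.
Span BC, ΣM about C: R_B^{BC}·7.6 = 296.1 + 84.55, so R_B^{BC} = 50.08 kN and R_C = 58.4 − 50.08 = 8.316 kN.
R_B = 54.54 + 50.08 = 104.6 kN.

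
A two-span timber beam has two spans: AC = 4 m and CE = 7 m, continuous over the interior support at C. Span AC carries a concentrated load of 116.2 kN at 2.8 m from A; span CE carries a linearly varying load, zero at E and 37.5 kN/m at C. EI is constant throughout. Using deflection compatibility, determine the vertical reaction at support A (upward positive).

Insert a hinge at C; M_C is the redundant, and each span becomes simply supported.
End slopes at the hinge C, treating each span as simply supported:
  span AC: point load 116.2 at a = 2.8: Pab(L + a)/(6LEI) = 110.6/EI
  span CE: triangular load, peak 37.5: w₀L³/(45EI) = 285.8/EI
  relative rotation θ_0 = (110.6 + 285.8)/EI = 396.5/EI
A unit hogging moment at C produces rotation L₁/(3EI) + L₂/(3EI) = 3.667/EI.
Compatibility: M_C·(L₁+L₂)/(3EI) = θ_0, giving M_C = 108.1 kN·m (hogging).
Span AC, ΣM about A with M_C applied at C: R_C^{AC}·4 = 325.4 + 108.1, so R_C^{AC} = 108.4 kN and R_A = 116.2 − 108.4 = 7.829 kN.

R_A = 7.829 kN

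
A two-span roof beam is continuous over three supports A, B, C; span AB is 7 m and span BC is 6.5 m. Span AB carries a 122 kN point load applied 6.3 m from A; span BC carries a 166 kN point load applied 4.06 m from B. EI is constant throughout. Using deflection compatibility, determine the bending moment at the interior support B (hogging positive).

Release continuity at B by inserting a hinge; the redundant is the internal moment M_B. The primary structure is two simply-supported spans AB and BC.
Discontinuity in slope at B on the released structure — sum the simple-span end rotations:
  span AB: point load 122 at a = 6.3: Pab(L + a)/(6LEI) = 170.4/EI
  span BC: point load 166 at a = 4.06: Pab(L + b)/(6LEI) = 377/EI
  relative rotation θ_0 = (170.4 + 377)/EI = 547.3/EI
A unit hogging moment at B produces rotation L₁/(3EI) + L₂/(3EI) = 4.5/EI.
Slope continuity at B: θ_0 = M_B·4.5/EI, so M_B = 547.3/4.5 = 121.6 kN·m (hogging).

M_B = 121.6 kN·m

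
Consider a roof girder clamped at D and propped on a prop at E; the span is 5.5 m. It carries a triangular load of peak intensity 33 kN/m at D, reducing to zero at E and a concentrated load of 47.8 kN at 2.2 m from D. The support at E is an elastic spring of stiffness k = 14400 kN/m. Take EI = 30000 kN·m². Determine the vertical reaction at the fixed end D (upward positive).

Take the reaction at E as the redundant and release it; the primary structure is a cantilever fixed at D.
Downward deflection at the released point E due to the loads:
  triangular load, peak 33 at the fixed end: w₀L⁴/(30EI) = 1007/EI
  point load 47.8 at a = 2.2: Pa²(3L − a)/(6EI) = 551.4/EI
  δ_0 = 1558/EI
Tip deflection under a unit load at E: L³/(3EI) = 55.46/EI.
With EI = 30000 kN·m²: δ_0 = 0.051932 m and δ_{EE} = 0.001849 m/kN.
Compatibility — the spring shortens by R_E/k under the reaction it provides: δ_0 − R_E·δ_{EE} = R_E/k. With 1/k = 0.000069 m/kN, R_E = δ_0 / (δ_{EE} + 1/k) = 0.051932 / (0.001849 + 0.000069) = 27.08 kN.
Vertical equilibrium: R_D = ΣP − R_E = 138.6 − 27.08 = 111.5 kN.

R_D = 111.5 kN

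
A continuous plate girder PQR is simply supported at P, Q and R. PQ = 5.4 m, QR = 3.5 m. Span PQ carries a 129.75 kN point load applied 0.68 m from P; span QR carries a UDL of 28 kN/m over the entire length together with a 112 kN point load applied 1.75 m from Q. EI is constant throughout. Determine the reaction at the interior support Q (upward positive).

R_Q = 155.3 kN

Insert a hinge at Q; M_Q is the redundant, and each span becomes simply supported.
End slopes at the hinge Q, treating each span as simply supported:
  span PQ: point load 129.75 at a = 0.68: Pab(L + a)/(6LEI) = 78.15/EI
  span QR: UDL 28: wL³/(24EI) = 50.02/EI
  span QR: point load 112 at a = 1.75: Pab(L + b)/(6LEI) = 85.75/EI
  relative rotation θ_0 = (78.15 + 135.8)/EI = 213.9/EI
A unit hogging moment at Q produces rotation L₁/(3EI) + L₂/(3EI) = 2.967/EI.
Slope continuity at Q: θ_0 = M_Q·2.967/EI, so M_Q = 213.9/2.967 = 72.11 kN·m (hogging).
Span PQ, ΣM about P with M_Q applied at Q: R_Q^{PQ}·5.4 = 88.23 + 72.11, so R_Q^{PQ} = 29.69 kN and R_P = 129.8 − 29.69 = 100.1 kN.
Span QR, ΣM about R: R_Q^{QR}·3.5 = 367.5 + 72.11, so R_Q^{QR} = 125.6 kN and R_R = 210 − 125.6 = 84.4 kN.
R_Q = 29.69 + 125.6 = 155.3 kN.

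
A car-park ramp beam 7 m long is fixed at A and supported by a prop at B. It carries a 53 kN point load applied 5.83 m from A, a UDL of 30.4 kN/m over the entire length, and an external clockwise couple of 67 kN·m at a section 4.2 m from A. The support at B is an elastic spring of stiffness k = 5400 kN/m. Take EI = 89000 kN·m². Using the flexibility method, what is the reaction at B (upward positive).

Remove the prop at B; the released (primary) structure is a cantilever built in at A.
Downward deflection at the released point B due to the loads:
  point load 53 at a = 5.83: Pa²(3L − a)/(6EI) = 4555/EI
  UDL 30.4: wL⁴/(8EI) = 9124/EI
  clockwise couple 67 at a = 4.2: M₀a(2L − a)/(2EI) = 1379/EI
  δ_0 = 15057/EI
Flexibility coefficient — unit upward force at B: δ_{BB} = L³/(3EI) = 114.3/EI.
With EI = 89000 kN·m²: δ_0 = 0.16918 m and δ_{BB} = 0.001285 m/kN.
Compatibility — the spring shortens by R_B/k under the reaction it provides: δ_0 − R_B·δ_{BB} = R_B/k. With 1/k = 0.000185 m/kN, R_B = δ_0 / (δ_{BB} + 1/k) = 0.16918 / (0.001285 + 0.000185) = 115.1 kN.

R_B = 115.1 kN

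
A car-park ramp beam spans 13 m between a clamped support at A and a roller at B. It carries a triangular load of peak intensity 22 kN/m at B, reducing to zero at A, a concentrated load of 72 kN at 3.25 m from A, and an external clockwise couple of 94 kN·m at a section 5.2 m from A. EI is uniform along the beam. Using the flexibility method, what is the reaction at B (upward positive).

R_B = 91.78 kN

Choose R_B as the redundant. The primary structure is the cantilever fixed at A.
Free-end deflection of the primary structure under the applied loading (downward +):
  triangular load, peak 22 at the free end: 11w₀L⁴/(120EI) = 57598/EI
  point load 72 at a = 3.25: Pa²(3L − a)/(6EI) = 4531/EI
  clockwise couple 94 at a = 5.2: M₀a(2L − a)/(2EI) = 5084/EI
  δ_0 = 67213/EI
Tip deflection under a unit load at B: L³/(3EI) = 732.3/EI.
Compatibility at B: δ_0 − R_B·δ_{BB} = 0, so R_B = 67213/732.3 = 91.78 kN.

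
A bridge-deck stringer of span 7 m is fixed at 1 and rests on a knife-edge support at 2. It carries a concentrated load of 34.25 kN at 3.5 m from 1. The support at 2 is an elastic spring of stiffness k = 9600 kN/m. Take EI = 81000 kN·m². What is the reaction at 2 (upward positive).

R_2 = 9.968 kN

Take the reaction at 2 as the redundant and release it; the primary structure is a cantilever fixed at 1.
Downward deflection at the released point 2 due to the loads:
  point load 34.25 at a = 3.5: Pa²(3L − a)/(6EI) = 1224/EI
Tip deflection under a unit load at 2: L³/(3EI) = 114.3/EI.
With EI = 81000 kN·m²: δ_0 = 0.015108 m and δ_{22} = 0.001412 m/kN.
Compatibility — the spring shortens by R_2/k under the reaction it provides: δ_0 − R_2·δ_{22} = R_2/k. With 1/k = 0.000104 m/kN, R_2 = δ_0 / (δ_{22} + 1/k) = 0.015108 / (0.001412 + 0.000104) = 9.968 kN.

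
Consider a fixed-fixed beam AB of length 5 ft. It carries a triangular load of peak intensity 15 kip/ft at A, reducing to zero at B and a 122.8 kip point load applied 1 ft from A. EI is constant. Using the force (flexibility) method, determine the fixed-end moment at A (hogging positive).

M_A = 97.34 kip·ft

Take the two fixed-end moments M_A, M_B as redundants; the released structure is the simple span AB.
End rotations of the released simple span under the applied load (×1/EI):
  at A: triangular load, peak 15: w₀L³/(45EI) = 41.67/EI
  at B: triangular load, peak 15: 7w₀L³/(360EI) = 36.46/EI
  at A: point load 122.8 at a = 1: Pab(L + b)/(6LEI) = 147.4/EI
  at B: point load 122.8 at a = 1: Pab(L + a)/(6LEI) = 98.24/EI
  θ_A0 = 189/EI,  θ_B0 = 134.7/EI
Flexibility coefficients: a unit moment at one end gives L/(3EI) there and L/(6EI) at the far end, so f₁₁ = f₂₂ = 1.667/EI and f₁₂ = f₂₁ = 0.8333/EI.
Compatibility — zero rotation at each built-in end:
  1.667 M_A + 0.8333 M_B = 189
  0.8333 M_A + 1.667 M_B = 134.7
Solving the pair gives M_A = 97.34 kip·ft and M_B = 32.15 kip·ft (hogging).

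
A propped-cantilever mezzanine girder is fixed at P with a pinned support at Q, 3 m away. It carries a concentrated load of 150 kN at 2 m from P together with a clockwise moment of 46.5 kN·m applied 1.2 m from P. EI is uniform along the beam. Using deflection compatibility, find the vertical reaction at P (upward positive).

R_P = 57.34 kN

Release the roller at Q. Primary structure: cantilever fixed at P.
Primary-structure tip deflection at Q by superposition:
  point load 150 at a = 2: Pa²(3L − a)/(6EI) = 700/EI
  clockwise couple 46.5 at a = 1.2: M₀a(2L − a)/(2EI) = 133.9/EI
  δ_0 = 833.9/EI
Tip deflection under a unit load at Q: L³/(3EI) = 9/EI.
Compatibility at Q: δ_0 − R_Q·δ_{QQ} = 0, so R_Q = 833.9/9 = 92.66 kN.
Vertical equilibrium: R_P = ΣP − R_Q = 150 − 92.66 = 57.34 kN.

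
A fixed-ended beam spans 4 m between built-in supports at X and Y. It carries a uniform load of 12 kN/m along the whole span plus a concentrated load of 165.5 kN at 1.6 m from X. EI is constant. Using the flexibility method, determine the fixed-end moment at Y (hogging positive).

Release both end moments; the primary structure is a simply-supported span XY with redundants M_X and M_Y.
On the primary (simply-supported) span, the end slopes from the loading are:
  at X: UDL 12: wL³/(24EI) = 32/EI
  at Y: UDL 12: wL³/(24EI) = 32/EI
  at X: point load 165.5 at a = 1.6: Pab(L + b)/(6LEI) = 169.5/EI
  at Y: point load 165.5 at a = 1.6: Pab(L + a)/(6LEI) = 148.3/EI
  θ_X0 = 201.5/EI,  θ_Y0 = 180.3/EI
Flexibility coefficients: a unit moment at one end gives L/(3EI) there and L/(6EI) at the far end, so f₁₁ = f₂₂ = 1.333/EI and f₁₂ = f₂₁ = 0.6667/EI.
Compatibility — zero rotation at each built-in end:
  1.333 M_X + 0.6667 M_Y = 201.5
  0.6667 M_X + 1.333 M_Y = 180.3
Solving the pair gives M_X = 111.3 kN·m and M_Y = 79.55 kN·m (hogging).

M_Y = 79.55 kN·m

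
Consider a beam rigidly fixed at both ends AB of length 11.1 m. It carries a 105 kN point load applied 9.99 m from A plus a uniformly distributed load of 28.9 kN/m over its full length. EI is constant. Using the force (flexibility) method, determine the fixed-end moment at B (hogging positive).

Take the two fixed-end moments M_A, M_B as redundants; the released structure is the simple span AB.
On the primary (simply-supported) span, the end slopes from the loading are:
  at A: point load 105 at a = 9.99: Pab(L + b)/(6LEI) = 213.5/EI
  at B: point load 105 at a = 9.99: Pab(L + a)/(6LEI) = 368.7/EI
  at A: UDL 28.9: wL³/(24EI) = 1647/EI
  at B: UDL 28.9: wL³/(24EI) = 1647/EI
  θ_A0 = 1860/EI,  θ_B0 = 2016/EI
Flexibility coefficients: a unit moment at one end gives L/(3EI) there and L/(6EI) at the far end, so f₁₁ = f₂₂ = 3.7/EI and f₁₂ = f₂₁ = 1.85/EI.
Compatibility — zero rotation at each built-in end:
  3.7 M_A + 1.85 M_B = 1860
  1.85 M_A + 3.7 M_B = 2016
Solving the pair gives M_A = 307.2 kN·m and M_B = 391.1 kN·m (hogging).

M_B = 391.1 kN·m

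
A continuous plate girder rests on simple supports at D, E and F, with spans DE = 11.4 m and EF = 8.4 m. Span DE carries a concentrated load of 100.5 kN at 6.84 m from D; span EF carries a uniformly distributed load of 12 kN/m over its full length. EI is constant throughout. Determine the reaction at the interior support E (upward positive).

Release continuity at E by inserting a hinge; the redundant is the internal moment M_E. The primary structure is two simply-supported spans DE and EF.
Discontinuity in slope at E on the released structure — sum the simple-span end rotations:
  span DE: point load 100.5 at a = 6.84: Pab(L + a)/(6LEI) = 835.9/EI
  span EF: UDL 12: wL³/(24EI) = 296.4/EI
  relative rotation θ_0 = (835.9 + 296.4)/EI = 1132/EI
A unit hogging moment at E produces rotation L₁/(3EI) + L₂/(3EI) = 6.6/EI.
Compatibility: M_E·(L₁+L₂)/(3EI) = θ_0, giving M_E = 171.6 kN·m (hogging).
Span DE, ΣM about D with M_E applied at E: R_E^{DE}·11.4 = 687.4 + 171.6, so R_E^{DE} = 75.35 kN and R_D = 100.5 − 75.35 = 25.15 kN.
Span EF, ΣM about F: R_E^{EF}·8.4 = 423.4 + 171.6, so R_E^{EF} = 70.82 kN and R_F = 100.8 − 70.82 = 29.98 kN.
R_E = 75.35 + 70.82 = 146.2 kN.

R_E = 146.2 kN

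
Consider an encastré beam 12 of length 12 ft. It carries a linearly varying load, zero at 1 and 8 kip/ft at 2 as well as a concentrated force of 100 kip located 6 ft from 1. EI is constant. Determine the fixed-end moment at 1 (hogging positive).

M_1 = 188.4 kip·ft

Take the two fixed-end moments M_1, M_2 as redundants; the released structure is the simple span 12.
End rotations of the released simple span under the applied load (×1/EI):
  at 1: triangular load, peak 8: 7w₀L³/(360EI) = 268.8/EI
  at 2: triangular load, peak 8: w₀L³/(45EI) = 307.2/EI
  at 1: point load 100 at a = 6: Pab(L + b)/(6LEI) = 900/EI
  at 2: point load 100 at a = 6: Pab(L + a)/(6LEI) = 900/EI
  θ_10 = 1169/EI,  θ_20 = 1207/EI
Flexibility coefficients: a unit moment at one end gives L/(3EI) there and L/(6EI) at the far end, so f₁₁ = f₂₂ = 4/EI and f₁₂ = f₂₁ = 2/EI.
Compatibility — zero rotation at each built-in end:
  4 M_1 + 2 M_2 = 1169
  2 M_1 + 4 M_2 = 1207
Solving the pair gives M_1 = 188.4 kip·ft and M_2 = 207.6 kip·ft (hogging).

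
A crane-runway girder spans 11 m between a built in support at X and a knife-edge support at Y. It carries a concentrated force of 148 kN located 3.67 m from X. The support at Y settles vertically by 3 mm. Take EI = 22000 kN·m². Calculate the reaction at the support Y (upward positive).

R_Y = 21.81 kN

Choose R_Y as the redundant. The primary structure is the cantilever fixed at X.
Primary-structure tip deflection at Y by superposition:
  point load 148 at a = 3.67: Pa²(3L − a)/(6EI) = 9744/EI
Tip deflection under a unit load at Y: L³/(3EI) = 443.7/EI.
With EI = 22000 kN·m²: δ_0 = 0.44293 m and δ_{YY} = 0.020167 m/kN.
Compatibility — the beam at Y must follow the support down by 0.003 m: δ_0 − R_Y·δ_{YY} = 0.003, so R_Y = (0.44293 − 0.003)/0.020167 = 21.81 kN.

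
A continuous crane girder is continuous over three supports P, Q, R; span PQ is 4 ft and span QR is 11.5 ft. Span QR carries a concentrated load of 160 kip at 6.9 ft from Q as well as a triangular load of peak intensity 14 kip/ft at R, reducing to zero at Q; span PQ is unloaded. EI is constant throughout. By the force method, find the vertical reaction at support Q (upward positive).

Release continuity at Q by inserting a hinge; the redundant is the internal moment M_Q. The primary structure is two simply-supported spans PQ and QR.
Discontinuity in slope at Q on the released structure — sum the simple-span end rotations:
  span QR: point load 160 at a = 6.9: Pab(L + b)/(6LEI) = 1185/EI
  span QR: triangular load, peak 14: 7w₀L³/(360EI) = 414/EI
  relative rotation θ_0 = (0 + 1599)/EI = 1599/EI
A unit hogging moment at Q produces rotation L₁/(3EI) + L₂/(3EI) = 5.167/EI.
Compatibility: M_Q·(L₁+L₂)/(3EI) = θ_0, giving M_Q = 309.5 kip·ft (hogging).
Span PQ, ΣM about P with M_Q applied at Q: R_Q^{PQ}·4 = 0 + 309.5, so R_Q^{PQ} = 77.37 kip and R_P = 0 − 77.37 = -77.37 kip.
Span QR, ΣM about R: R_Q^{QR}·11.5 = 1045 + 309.5, so R_Q^{QR} = 117.7 kip and R_R = 240.5 − 117.7 = 122.8 kip.
R_Q = 77.37 + 117.7 = 195.1 kip.

R_Q = 195.1 kip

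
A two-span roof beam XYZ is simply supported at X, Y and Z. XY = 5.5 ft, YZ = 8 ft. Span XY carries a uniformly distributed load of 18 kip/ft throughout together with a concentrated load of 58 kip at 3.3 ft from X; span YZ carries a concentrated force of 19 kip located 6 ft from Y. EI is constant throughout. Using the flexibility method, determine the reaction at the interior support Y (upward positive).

Take M_Y as the redundant. Released structure: two simple spans XY and YZ with a hinge at Y.
Rotations at Y on the released spans (each span's end-slope, ×1/EI):
  span XY: UDL 18: wL³/(24EI) = 124.8/EI
  span XY: point load 58 at a = 3.3: Pab(L + a)/(6LEI) = 112.3/EI
  span YZ: point load 19 at a = 6: Pab(L + b)/(6LEI) = 47.5/EI
  relative rotation θ_0 = (237.1 + 47.5)/EI = 284.6/EI
A unit hogging moment at Y produces rotation L₁/(3EI) + L₂/(3EI) = 4.5/EI.
Slope continuity at Y: θ_0 = M_Y·4.5/EI, so M_Y = 284.6/4.5 = 63.24 kip·ft (hogging).
Span XY, ΣM about X with M_Y applied at Y: R_Y^{XY}·5.5 = 463.6 + 63.24, so R_Y^{XY} = 95.8 kip and R_X = 157 − 95.8 = 61.2 kip.
Span YZ, ΣM about Z: R_Y^{YZ}·8 = 38 + 63.24, so R_Y^{YZ} = 12.65 kip and R_Z = 19 − 12.65 = 6.345 kip.
R_Y = 95.8 + 12.65 = 108.5 kip.

R_Y = 108.5 kip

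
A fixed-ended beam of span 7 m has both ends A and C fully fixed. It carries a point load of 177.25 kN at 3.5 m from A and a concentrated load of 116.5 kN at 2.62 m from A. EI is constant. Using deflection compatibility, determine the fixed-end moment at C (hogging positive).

Release both end moments; the primary structure is a simply-supported span AC with redundants M_A and M_C.
On the primary (simply-supported) span, the end slopes from the loading are:
  at A: point load 177.25 at a = 3.5: Pab(L + b)/(6LEI) = 542.8/EI
  at C: point load 177.25 at a = 3.5: Pab(L + a)/(6LEI) = 542.8/EI
  at A: point load 116.5 at a = 2.62: Pab(L + b)/(6LEI) = 362.2/EI
  at C: point load 116.5 at a = 2.62: Pab(L + a)/(6LEI) = 306.2/EI
  θ_A0 = 905.1/EI,  θ_C0 = 849/EI
Flexibility coefficients: a unit moment at one end gives L/(3EI) there and L/(6EI) at the far end, so f₁₁ = f₂₂ = 2.333/EI and f₁₂ = f₂₁ = 1.167/EI.
Compatibility — zero rotation at each built-in end:
  2.333 M_A + 1.167 M_C = 905.1
  1.167 M_A + 2.333 M_C = 849
Solving the pair gives M_A = 274.6 kN·m and M_C = 226.6 kN·m (hogging).

M_C = 226.6 kN·m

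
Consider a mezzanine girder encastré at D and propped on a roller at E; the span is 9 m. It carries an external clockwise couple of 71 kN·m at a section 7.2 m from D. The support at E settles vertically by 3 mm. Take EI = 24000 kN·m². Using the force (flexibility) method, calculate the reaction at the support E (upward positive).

R_E = 11.06 kN

Choose R_E as the redundant. The primary structure is the cantilever fixed at D.
Downward deflection at the released point E due to the loads:
  clockwise couple 71 at a = 7.2: M₀a(2L − a)/(2EI) = 2760/EI
Tip deflection under a unit load at E: L³/(3EI) = 243/EI.
With EI = 24000 kN·m²: δ_0 = 0.11502 m and δ_{EE} = 0.010125 m/kN.
Compatibility — the beam at E must follow the support down by 0.003 m: δ_0 − R_E·δ_{EE} = 0.003, so R_E = (0.11502 − 0.003)/0.010125 = 11.06 kN.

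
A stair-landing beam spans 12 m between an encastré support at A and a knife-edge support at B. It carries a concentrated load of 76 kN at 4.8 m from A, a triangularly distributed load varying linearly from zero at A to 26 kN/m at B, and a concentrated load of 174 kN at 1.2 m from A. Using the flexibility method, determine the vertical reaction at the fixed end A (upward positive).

Take the reaction at B as the redundant and release it; the primary structure is a cantilever fixed at A.
Primary-structure tip deflection at B by superposition:
  point load 76 at a = 4.8: Pa²(3L − a)/(6EI) = 9105/EI
  triangular load, peak 26 at the free end: 11w₀L⁴/(120EI) = 49421/EI
  point load 174 at a = 1.2: Pa²(3L − a)/(6EI) = 1453/EI
  δ_0 = 59979/EI
Tip deflection under a unit load at B: L³/(3EI) = 576/EI.
The prop prevents deflection at B: R_B = δ_0/δ_{BB} = 59979/576 = 104.1 kN.
Vertical equilibrium: R_A = ΣP − R_B = 406 − 104.1 = 301.9 kN.

R_A = 301.9 kN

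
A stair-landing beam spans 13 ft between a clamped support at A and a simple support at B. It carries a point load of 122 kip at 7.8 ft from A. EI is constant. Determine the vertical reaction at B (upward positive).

Take the reaction at B as the redundant and release it; the primary structure is a cantilever fixed at A.
Primary-structure tip deflection at B by superposition:
  point load 122 at a = 7.8: Pa²(3L − a)/(6EI) = 38597/EI
Tip deflection under a unit load at B: L³/(3EI) = 732.3/EI.
The prop prevents deflection at B: R_B = δ_0/δ_{BB} = 38597/732.3 = 52.7 kip.

R_B = 52.7 kip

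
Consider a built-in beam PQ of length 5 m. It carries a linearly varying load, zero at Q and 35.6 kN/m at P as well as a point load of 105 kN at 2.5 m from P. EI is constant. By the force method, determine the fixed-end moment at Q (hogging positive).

Take the two fixed-end moments M_P, M_Q as redundants; the released structure is the simple span PQ.
End rotations of the released simple span under the applied load (×1/EI):
  at P: triangular load, peak 35.6: w₀L³/(45EI) = 98.89/EI
  at Q: triangular load, peak 35.6: 7w₀L³/(360EI) = 86.53/EI
  at P: point load 105 at a = 2.5: Pab(L + b)/(6LEI) = 164.1/EI
  at Q: point load 105 at a = 2.5: Pab(L + a)/(6LEI) = 164.1/EI
  θ_P0 = 263/EI,  θ_Q0 = 250.6/EI
Flexibility coefficients: a unit moment at one end gives L/(3EI) there and L/(6EI) at the far end, so f₁₁ = f₂₂ = 1.667/EI and f₁₂ = f₂₁ = 0.8333/EI.
Compatibility — zero rotation at each built-in end:
  1.667 M_P + 0.8333 M_Q = 263
  0.8333 M_P + 1.667 M_Q = 250.6
Solving the pair gives M_P = 110.1 kN·m and M_Q = 95.29 kN·m (hogging).

M_Q = 95.29 kN·m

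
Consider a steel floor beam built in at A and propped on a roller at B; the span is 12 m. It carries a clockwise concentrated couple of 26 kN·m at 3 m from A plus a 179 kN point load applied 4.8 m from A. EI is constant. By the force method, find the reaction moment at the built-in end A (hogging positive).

M_A = 421.4 kN·m

Release the roller at B. Primary structure: cantilever fixed at A.
Downward deflection at the released point B due to the loads:
  clockwise couple 26 at a = 3: M₀a(2L − a)/(2EI) = 819/EI
  point load 179 at a = 4.8: Pa²(3L − a)/(6EI) = 21446/EI
  δ_0 = 22265/EI
Tip deflection under a unit load at B: L³/(3EI) = 576/EI.
The prop prevents deflection at B: R_B = δ_0/δ_{BB} = 22265/576 = 38.65 kN.
Moment equilibrium about A: M_A = Σ(load moments about A) − R_B·L = 885.2 − 38.65×12 = 421.4 kN·m.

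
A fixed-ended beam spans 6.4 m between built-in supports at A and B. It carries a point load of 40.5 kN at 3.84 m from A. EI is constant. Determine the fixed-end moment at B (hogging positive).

Take the two fixed-end moments M_A, M_B as redundants; the released structure is the simple span AB.
Simple-span end rotations at A and B under the given loads:
  at A: point load 40.5 at a = 3.84: Pab(L + b)/(6LEI) = 92.9/EI
  at B: point load 40.5 at a = 3.84: Pab(L + a)/(6LEI) = 106.2/EI
  θ_A0 = 92.9/EI,  θ_B0 = 106.2/EI
Flexibility coefficients: a unit moment at one end gives L/(3EI) there and L/(6EI) at the far end, so f₁₁ = f₂₂ = 2.133/EI and f₁₂ = f₂₁ = 1.067/EI.
Compatibility — zero rotation at each built-in end:
  2.133 M_A + 1.067 M_B = 92.9
  1.067 M_A + 2.133 M_B = 106.2
Solving the pair gives M_A = 24.88 kN·m and M_B = 37.32 kN·m (hogging).

M_B = 37.32 kN·m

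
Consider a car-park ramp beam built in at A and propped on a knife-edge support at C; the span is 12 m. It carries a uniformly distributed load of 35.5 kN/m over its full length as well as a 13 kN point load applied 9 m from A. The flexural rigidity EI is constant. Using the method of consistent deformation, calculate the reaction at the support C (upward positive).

R_C = 168 kN

Choose R_C as the redundant. The primary structure is the cantilever fixed at A.
Primary-structure tip deflection at C by superposition:
  UDL 35.5: wL⁴/(8EI) = 92016/EI
  point load 13 at a = 9: Pa²(3L − a)/(6EI) = 4738/EI
  δ_0 = 96754/EI
Flexibility coefficient — unit upward force at C: δ_{CC} = L³/(3EI) = 576/EI.
The prop prevents deflection at C: R_C = δ_0/δ_{CC} = 96754/576 = 168 kN.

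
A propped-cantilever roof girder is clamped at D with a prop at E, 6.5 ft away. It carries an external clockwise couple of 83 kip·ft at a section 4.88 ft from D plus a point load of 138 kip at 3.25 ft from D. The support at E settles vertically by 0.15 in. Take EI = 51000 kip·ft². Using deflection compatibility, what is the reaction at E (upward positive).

R_E = 54.13 kip

Release the roller at E. Primary structure: cantilever fixed at D.
Primary-structure tip deflection at E by superposition:
  clockwise couple 83 at a = 4.88: M₀a(2L − a)/(2EI) = 1644/EI
  point load 138 at a = 3.25: Pa²(3L − a)/(6EI) = 3948/EI
  δ_0 = 5592/EI
Flexibility coefficient — unit upward force at E: δ_{EE} = L³/(3EI) = 91.54/EI.
With EI = 51000 kip·ft²: δ_0 = 0.10965 ft and δ_{EE} = 0.001795 ft/kip.
Compatibility — the beam at E must follow the support down by 0.0125 ft: δ_0 − R_E·δ_{EE} = 0.0125, so R_E = (0.10965 − 0.0125)/0.001795 = 54.13 kip.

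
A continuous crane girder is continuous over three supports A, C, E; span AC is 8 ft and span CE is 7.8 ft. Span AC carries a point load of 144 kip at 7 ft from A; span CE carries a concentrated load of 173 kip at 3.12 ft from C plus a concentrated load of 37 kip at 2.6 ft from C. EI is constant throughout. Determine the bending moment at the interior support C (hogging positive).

M_C = 214.1 kip·ft

Take M_C as the redundant. Released structure: two simple spans AC and CE with a hinge at C.
End slopes at the hinge C, treating each span as simply supported:
  span AC: point load 144 at a = 7: Pab(L + a)/(6LEI) = 315/EI
  span CE: point load 173 at a = 3.12: Pab(L + b)/(6LEI) = 673.6/EI
  span CE: point load 37 at a = 2.6: Pab(L + b)/(6LEI) = 139/EI
  relative rotation θ_0 = (315 + 812.6)/EI = 1128/EI
A unit hogging moment at C produces rotation L₁/(3EI) + L₂/(3EI) = 5.267/EI.
Slope continuity at C: θ_0 = M_C·5.267/EI, so M_C = 1128/5.267 = 214.1 kip·ft (hogging).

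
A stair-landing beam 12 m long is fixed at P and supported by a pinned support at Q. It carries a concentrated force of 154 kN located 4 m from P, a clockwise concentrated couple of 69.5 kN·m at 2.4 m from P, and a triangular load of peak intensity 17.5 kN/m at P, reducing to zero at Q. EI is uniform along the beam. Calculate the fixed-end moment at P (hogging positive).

Choose R_Q as the redundant. The primary structure is the cantilever fixed at P.
Primary-structure tip deflection at Q by superposition:
  point load 154 at a = 4: Pa²(3L − a)/(6EI) = 13141/EI
  clockwise couple 69.5 at a = 2.4: M₀a(2L − a)/(2EI) = 1801/EI
  triangular load, peak 17.5 at the fixed end: w₀L⁴/(30EI) = 12096/EI
  δ_0 = 27039/EI
Tip deflection under a unit load at Q: L³/(3EI) = 576/EI.
Compatibility at Q: δ_0 − R_Q·δ_{QQ} = 0, so R_Q = 27039/576 = 46.94 kN.
Moment equilibrium about P: M_P = Σ(load moments about P) − R_Q·L = 1106 − 46.94×12 = 542.2 kN·m.

M_P = 542.2 kN·m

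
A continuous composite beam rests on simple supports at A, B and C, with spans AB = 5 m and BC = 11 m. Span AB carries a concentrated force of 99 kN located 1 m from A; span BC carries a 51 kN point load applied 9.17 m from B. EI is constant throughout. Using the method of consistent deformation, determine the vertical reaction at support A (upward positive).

R_A = 69.99 kN

Take M_B as the redundant. Released structure: two simple spans AB and BC with a hinge at B.
Rotations at B on the released spans (each span's end-slope, ×1/EI):
  span AB: point load 99 at a = 1: Pab(L + a)/(6LEI) = 79.2/EI
  span BC: point load 51 at a = 9.17: Pab(L + b)/(6LEI) = 166.4/EI
  relative rotation θ_0 = (79.2 + 166.4)/EI = 245.6/EI
A unit hogging moment at B produces rotation L₁/(3EI) + L₂/(3EI) = 5.333/EI.
Slope continuity at B: θ_0 = M_B·5.333/EI, so M_B = 245.6/5.333 = 46.04 kN·m (hogging).
Span AB, ΣM about A with M_B applied at B: R_B^{AB}·5 = 99 + 46.04, so R_B^{AB} = 29.01 kN and R_A = 99 − 29.01 = 69.99 kN.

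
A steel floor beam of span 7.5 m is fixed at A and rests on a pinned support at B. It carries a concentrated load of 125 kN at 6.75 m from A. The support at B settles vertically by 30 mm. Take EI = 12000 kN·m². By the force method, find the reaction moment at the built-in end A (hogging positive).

M_A = 65.61 kN·m

Take the reaction at B as the redundant and release it; the primary structure is a cantilever fixed at A.
Free-end deflection of the primary structure under the applied loading (downward +):
  point load 125 at a = 6.75: Pa²(3L − a)/(6EI) = 14950/EI
Flexibility coefficient — unit upward force at B: δ_{BB} = L³/(3EI) = 140.6/EI.
With EI = 12000 kN·m²: δ_0 = 1.2458 m and δ_{BB} = 0.011719 m/kN.
Compatibility — the beam at B must follow the support down by 0.03 m: δ_0 − R_B·δ_{BB} = 0.03, so R_B = (1.2458 − 0.03)/0.011719 = 103.8 kN.
Moment equilibrium about A: M_A = Σ(load moments about A) − R_B·L = 843.8 − 103.8×7.5 = 65.61 kN·m.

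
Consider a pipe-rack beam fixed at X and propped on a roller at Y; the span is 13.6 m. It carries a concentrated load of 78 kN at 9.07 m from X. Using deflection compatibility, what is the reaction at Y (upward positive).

R_Y = 40.47 kN

Remove the prop at Y; the released (primary) structure is a cantilever built in at X.
Downward deflection at the released point Y due to the loads:
  point load 78 at a = 9.07: Pa²(3L − a)/(6EI) = 33933/EI
Flexibility coefficient — unit upward force at Y: δ_{YY} = L³/(3EI) = 838.5/EI.
The prop prevents deflection at Y: R_Y = δ_0/δ_{YY} = 33933/838.5 = 40.47 kN.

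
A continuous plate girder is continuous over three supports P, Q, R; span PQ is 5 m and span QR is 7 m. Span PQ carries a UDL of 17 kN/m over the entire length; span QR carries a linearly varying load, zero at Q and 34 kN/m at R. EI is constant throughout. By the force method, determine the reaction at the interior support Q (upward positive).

Release continuity at Q by inserting a hinge; the redundant is the internal moment M_Q. The primary structure is two simply-supported spans PQ and QR.
Rotations at Q on the released spans (each span's end-slope, ×1/EI):
  span PQ: UDL 17: wL³/(24EI) = 88.54/EI
  span QR: triangular load, peak 34: 7w₀L³/(360EI) = 226.8/EI
  relative rotation θ_0 = (88.54 + 226.8)/EI = 315.3/EI
A unit hogging moment at Q produces rotation L₁/(3EI) + L₂/(3EI) = 4/EI.
Slope continuity at Q: θ_0 = M_Q·4/EI, so M_Q = 315.3/4 = 78.83 kN·m (hogging).
Span PQ, ΣM about P with M_Q applied at Q: R_Q^{PQ}·5 = 212.5 + 78.83, so R_Q^{PQ} = 58.27 kN and R_P = 85 − 58.27 = 26.73 kN.
Span QR, ΣM about R: R_Q^{QR}·7 = 277.7 + 78.83, so R_Q^{QR} = 50.93 kN and R_R = 119 − 50.93 = 68.07 kN.
R_Q = 58.27 + 50.93 = 109.2 kN.

R_Q = 109.2 kN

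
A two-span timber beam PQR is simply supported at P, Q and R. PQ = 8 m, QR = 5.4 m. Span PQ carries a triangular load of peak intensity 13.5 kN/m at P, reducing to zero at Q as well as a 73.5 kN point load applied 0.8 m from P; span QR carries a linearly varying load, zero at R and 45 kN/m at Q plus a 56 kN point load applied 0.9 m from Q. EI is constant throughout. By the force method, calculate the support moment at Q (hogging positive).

M_Q = 98.23 kN·m

Release continuity at Q by inserting a hinge; the redundant is the internal moment M_Q. The primary structure is two simply-supported spans PQ and QR.
Discontinuity in slope at Q on the released structure — sum the simple-span end rotations:
  span PQ: triangular load, peak 13.5: 7w₀L³/(360EI) = 134.4/EI
  span PQ: point load 73.5 at a = 0.8: Pab(L + a)/(6LEI) = 77.62/EI
  span QR: triangular load, peak 45: w₀L³/(45EI) = 157.5/EI
  span QR: point load 56 at a = 0.9: Pab(L + b)/(6LEI) = 69.3/EI
  relative rotation θ_0 = (212 + 226.8)/EI = 438.8/EI
A unit hogging moment at Q produces rotation L₁/(3EI) + L₂/(3EI) = 4.467/EI.
Compatibility: M_Q·(L₁+L₂)/(3EI) = θ_0, giving M_Q = 98.23 kN·m (hogging).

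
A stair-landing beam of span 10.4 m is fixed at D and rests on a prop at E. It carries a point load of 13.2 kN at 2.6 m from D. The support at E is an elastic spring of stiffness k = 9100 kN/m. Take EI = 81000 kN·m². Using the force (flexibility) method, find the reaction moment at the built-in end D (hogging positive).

M_D = 22.8 kN·m

Remove the prop at E; the released (primary) structure is a cantilever built in at D.
Deflection at E on the released cantilever, summing each load's contribution:
  point load 13.2 at a = 2.6: Pa²(3L − a)/(6EI) = 425.3/EI
Flexibility coefficient — unit upward force at E: δ_{EE} = L³/(3EI) = 375/EI.
With EI = 81000 kN·m²: δ_0 = 0.005251 m and δ_{EE} = 0.004629 m/kN.
Compatibility — the spring shortens by R_E/k under the reaction it provides: δ_0 − R_E·δ_{EE} = R_E/k. With 1/k = 0.00011 m/kN, R_E = δ_0 / (δ_{EE} + 1/k) = 0.005251 / (0.004629 + 0.00011) = 1.108 kN.
Moment equilibrium about D: M_D = Σ(load moments about D) − R_E·L = 34.32 − 1.108×10.4 = 22.8 kN·m.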